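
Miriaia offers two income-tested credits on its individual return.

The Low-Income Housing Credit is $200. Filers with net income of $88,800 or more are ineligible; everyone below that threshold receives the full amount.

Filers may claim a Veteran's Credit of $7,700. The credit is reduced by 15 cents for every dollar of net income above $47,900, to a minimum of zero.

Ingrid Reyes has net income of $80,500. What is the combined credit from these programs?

Low-Income Housing Credit: $80,500 is below the $88,800 cutoff, so the full $200 applies.
Veteran's Credit: 15% of the $32,600 excess over $47,900 is $4,890; credit = $7,700 − $4,890 = $2,810.
Total: $200 + $2,810 = $3,010.

$3,010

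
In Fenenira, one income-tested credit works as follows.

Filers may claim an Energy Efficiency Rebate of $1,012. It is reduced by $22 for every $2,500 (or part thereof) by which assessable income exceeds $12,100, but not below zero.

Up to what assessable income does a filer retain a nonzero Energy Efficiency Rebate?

After 45 increments the reduction is 45 × $22 = $990, leaving $22; one more increment wipes it out. Increment 45 ends at excess 45 × $2,500 = $112,500, so the highest qualifying income is $12,100 + $112,500 = $124,600.

$124,600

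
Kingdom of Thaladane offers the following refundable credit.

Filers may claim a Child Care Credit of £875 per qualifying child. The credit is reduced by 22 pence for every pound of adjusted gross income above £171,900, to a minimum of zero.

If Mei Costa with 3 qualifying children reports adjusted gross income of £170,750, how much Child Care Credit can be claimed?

Child Care Credit: base = 3 × £875 = £2,625. £170,750 is at or below the £171,900 threshold, so the full £2,625 applies.

£2,625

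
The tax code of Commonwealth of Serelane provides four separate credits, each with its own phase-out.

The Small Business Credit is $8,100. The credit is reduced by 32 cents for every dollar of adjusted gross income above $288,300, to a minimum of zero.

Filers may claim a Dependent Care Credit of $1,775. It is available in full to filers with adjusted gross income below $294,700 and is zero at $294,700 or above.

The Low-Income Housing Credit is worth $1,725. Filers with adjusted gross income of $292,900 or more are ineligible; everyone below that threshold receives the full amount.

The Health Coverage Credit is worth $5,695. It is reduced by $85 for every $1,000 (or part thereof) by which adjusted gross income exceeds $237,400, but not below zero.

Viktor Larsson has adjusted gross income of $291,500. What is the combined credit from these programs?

Small Business Credit: 32% of the $3,200 excess over $288,300 is $1,024; credit = $8,100 − $1,024 = $7,076.
Dependent Care Credit: $291,500 is below the $294,700 cutoff, so the full $1,775 applies.
Low-Income Housing Credit: $291,500 is below the $292,900 cutoff, so the full $1,725 applies.
Health Coverage Credit: income exceeds $237,400 by $54,100, which is 55 full-or-partial $1,000 increments; reduction = 55 × $85 = $4,675, leaving $1,020.
Total: $7,076 + $1,775 + $1,725 + $1,020 = $11,596.

$11,596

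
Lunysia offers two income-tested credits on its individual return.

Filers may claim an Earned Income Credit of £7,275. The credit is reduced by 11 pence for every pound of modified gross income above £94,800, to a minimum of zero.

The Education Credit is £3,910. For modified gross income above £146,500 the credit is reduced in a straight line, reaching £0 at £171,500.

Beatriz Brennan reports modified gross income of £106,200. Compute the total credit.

£9,931

Earned Income Credit: 11% of the £11,400 excess over £94,800 is £1,254; credit = £7,275 − £1,254 = £6,021.
Education Credit: £106,200 is at or below the £146,500 threshold, so the full £3,910 applies.
Total: £6,021 + £3,910 = £9,931.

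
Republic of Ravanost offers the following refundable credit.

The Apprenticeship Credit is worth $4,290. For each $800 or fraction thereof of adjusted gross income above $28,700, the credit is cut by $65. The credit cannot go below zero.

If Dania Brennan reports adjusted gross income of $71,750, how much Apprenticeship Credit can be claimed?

$780

Apprenticeship Credit: income exceeds $28,700 by $43,050, which is 54 full-or-partial $800 increments; reduction = 54 × $65 = $3,510, leaving $780.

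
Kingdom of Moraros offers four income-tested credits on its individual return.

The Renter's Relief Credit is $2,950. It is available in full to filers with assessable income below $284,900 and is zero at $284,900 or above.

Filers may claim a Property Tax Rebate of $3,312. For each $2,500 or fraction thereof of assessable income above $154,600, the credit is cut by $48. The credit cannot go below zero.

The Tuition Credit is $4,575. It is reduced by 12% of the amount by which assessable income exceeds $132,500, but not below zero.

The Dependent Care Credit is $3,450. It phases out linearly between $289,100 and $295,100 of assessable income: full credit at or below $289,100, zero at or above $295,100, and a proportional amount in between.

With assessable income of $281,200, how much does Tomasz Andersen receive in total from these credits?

Renter's Relief Credit: $281,200 is below the $284,900 cutoff, so the full $2,950 applies.
Property Tax Rebate: income exceeds $154,600 by $126,600, which is 51 full-or-partial $2,500 increments; reduction = 51 × $48 = $2,448, leaving $864.
Tuition Credit: 12% of the $148,700 excess over $132,500 is $17,844 ≥ base, so the credit is $0.
Dependent Care Credit: $281,200 is at or below the $289,100 threshold, so the full $3,450 applies.
Total: $2,950 + $864 + $0 + $3,450 = $7,264.

$7,264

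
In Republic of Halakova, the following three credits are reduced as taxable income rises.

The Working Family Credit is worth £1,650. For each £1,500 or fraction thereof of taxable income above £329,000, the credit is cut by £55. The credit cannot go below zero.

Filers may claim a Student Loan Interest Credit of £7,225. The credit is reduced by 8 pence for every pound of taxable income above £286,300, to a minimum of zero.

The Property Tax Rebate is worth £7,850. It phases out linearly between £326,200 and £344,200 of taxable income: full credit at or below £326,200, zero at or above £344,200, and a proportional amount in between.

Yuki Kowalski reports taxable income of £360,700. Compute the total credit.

Working Family Credit: income exceeds £329,000 by £31,700, which is 22 full-or-partial £1,500 increments; reduction = 22 × £55 = £1,210, leaving £440.
Student Loan Interest Credit: 8% of the £74,400 excess over £286,300 is £5,952; credit = £7,225 − £5,952 = £1,273.
Property Tax Rebate: £360,700 is at or above £344,200, so the credit is £0.
Total: £440 + £1,273 + £0 = £1,713.

£1,713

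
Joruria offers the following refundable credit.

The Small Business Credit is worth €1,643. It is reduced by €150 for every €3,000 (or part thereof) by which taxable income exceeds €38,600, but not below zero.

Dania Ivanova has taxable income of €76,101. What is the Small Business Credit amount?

€0

Small Business Credit: income exceeds €38,600 by €37,501 → 13 increments × €150 = €1,950 ≥ base, so the credit is €0.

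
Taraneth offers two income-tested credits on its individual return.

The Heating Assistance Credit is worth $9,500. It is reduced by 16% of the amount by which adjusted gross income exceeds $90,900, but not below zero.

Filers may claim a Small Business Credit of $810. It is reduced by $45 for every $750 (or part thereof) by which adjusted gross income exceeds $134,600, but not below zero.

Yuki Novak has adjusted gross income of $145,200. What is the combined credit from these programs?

$947

Heating Assistance Credit: 16% of the $54,300 excess over $90,900 is $8,688; credit = $9,500 − $8,688 = $812.
Small Business Credit: income exceeds $134,600 by $10,600, which is 15 full-or-partial $750 increments; reduction = 15 × $45 = $675, leaving $135.
Total: $812 + $135 = $947.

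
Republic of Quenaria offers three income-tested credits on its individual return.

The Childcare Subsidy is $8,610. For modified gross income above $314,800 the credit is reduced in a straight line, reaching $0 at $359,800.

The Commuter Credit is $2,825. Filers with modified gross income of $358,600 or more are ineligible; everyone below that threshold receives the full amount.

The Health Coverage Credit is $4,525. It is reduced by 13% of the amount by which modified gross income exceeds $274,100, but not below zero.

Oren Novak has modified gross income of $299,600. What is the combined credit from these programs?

$12,645

Childcare Subsidy: $299,600 is at or below the $314,800 threshold, so the full $8,610 applies.
Commuter Credit: $299,600 is below the $358,600 cutoff, so the full $2,825 applies.
Health Coverage Credit: 13% of the $25,500 excess over $274,100 is $3,315; credit = $4,525 − $3,315 = $1,210.
Total: $8,610 + $2,825 + $1,210 = $12,645.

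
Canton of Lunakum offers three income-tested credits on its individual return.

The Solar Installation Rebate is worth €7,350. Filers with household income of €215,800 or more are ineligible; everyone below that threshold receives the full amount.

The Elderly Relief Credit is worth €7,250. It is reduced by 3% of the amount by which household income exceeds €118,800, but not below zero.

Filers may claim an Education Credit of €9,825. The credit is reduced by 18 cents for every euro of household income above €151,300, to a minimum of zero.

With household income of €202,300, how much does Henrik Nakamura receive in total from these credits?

€12,740

Solar Installation Rebate: €202,300 is below the €215,800 cutoff, so the full €7,350 applies.
Elderly Relief Credit: 3% of the €83,500 excess over €118,800 is €2,505; credit = €7,250 − €2,505 = €4,745.
Education Credit: 18% of the €51,000 excess over €151,300 is €9,180; credit = €9,825 − €9,180 = €645.
Total: €7,350 + €4,745 + €645 = €12,740.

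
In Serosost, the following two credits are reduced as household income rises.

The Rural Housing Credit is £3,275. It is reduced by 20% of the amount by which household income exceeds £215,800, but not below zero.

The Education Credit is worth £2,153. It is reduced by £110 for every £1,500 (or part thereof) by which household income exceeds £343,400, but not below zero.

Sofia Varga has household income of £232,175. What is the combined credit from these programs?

£2,153

Rural Housing Credit: 20% of the £16,375 excess over £215,800 is £3,275 ≥ base, so the credit is £0.
Education Credit: £232,175 is at or below the £343,400 threshold, so the full £2,153 applies.
Total: £0 + £2,153 = £2,153.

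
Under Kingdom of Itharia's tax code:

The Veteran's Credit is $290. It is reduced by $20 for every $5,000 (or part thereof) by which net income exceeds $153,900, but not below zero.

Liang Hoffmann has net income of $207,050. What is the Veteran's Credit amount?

$70

Veteran's Credit: income exceeds $153,900 by $53,150, which is 11 full-or-partial $5,000 increments; reduction = 11 × $20 = $220, leaving $70.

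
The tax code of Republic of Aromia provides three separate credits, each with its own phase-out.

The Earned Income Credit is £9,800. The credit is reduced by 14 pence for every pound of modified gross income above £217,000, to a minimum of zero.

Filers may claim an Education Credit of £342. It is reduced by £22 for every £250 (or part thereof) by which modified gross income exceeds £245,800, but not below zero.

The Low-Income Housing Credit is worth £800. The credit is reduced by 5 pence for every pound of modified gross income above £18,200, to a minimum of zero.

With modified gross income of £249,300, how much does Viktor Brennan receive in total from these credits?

Earned Income Credit: 14% of the £32,300 excess over £217,000 is £4,522; credit = £9,800 − £4,522 = £5,278.
Education Credit: income exceeds £245,800 by £3,500, which is 14 full-or-partial £250 increments; reduction = 14 × £22 = £308, leaving £34.
Low-Income Housing Credit: 5% of the £231,100 excess over £18,200 is £11,555 ≥ base, so the credit is £0.
Total: £5,278 + £34 + £0 = £5,312.

£5,312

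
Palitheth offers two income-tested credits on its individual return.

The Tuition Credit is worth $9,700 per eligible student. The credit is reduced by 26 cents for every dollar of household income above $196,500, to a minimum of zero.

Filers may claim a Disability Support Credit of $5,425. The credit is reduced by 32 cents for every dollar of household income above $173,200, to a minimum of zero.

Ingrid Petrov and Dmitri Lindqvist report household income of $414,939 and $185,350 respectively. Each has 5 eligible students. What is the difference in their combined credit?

$50,037

Ingrid ($414,939): Tuition Credit: base = 5 × $9,700 = $48,500. 26% of the $218,439 excess over $196,500 is $56,794.14 ≥ base, so the credit is $0. Disability Support Credit: 32% of the $241,739 excess over $173,200 is $77,356.48 ≥ base, so the credit is $0. total $0 + $0 = $0
Dmitri ($185,350): Tuition Credit: base = 5 × $9,700 = $48,500. $185,350 is at or below the $196,500 threshold, so the full $48,500 applies. Disability Support Credit: 32% of the $12,150 excess over $173,200 is $3,888; credit = $5,425 − $3,888 = $1,537. total $48,500 + $1,537 = $50,037
Difference: |$0 − $50,037| = $50,037.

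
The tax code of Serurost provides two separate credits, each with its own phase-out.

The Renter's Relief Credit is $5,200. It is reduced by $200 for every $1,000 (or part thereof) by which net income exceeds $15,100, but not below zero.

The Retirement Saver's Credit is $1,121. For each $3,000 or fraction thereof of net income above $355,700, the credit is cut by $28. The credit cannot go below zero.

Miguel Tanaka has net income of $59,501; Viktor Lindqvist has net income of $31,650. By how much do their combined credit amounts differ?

$1,800

Miguel ($59,501): Renter's Relief Credit: income exceeds $15,100 by $44,401 → 45 increments × $200 = $9,000 ≥ base, so the credit is $0. Retirement Saver's Credit: $59,501 is at or below the $355,700 threshold, so the full $1,121 applies. total $0 + $1,121 = $1,121
Viktor ($31,650): Renter's Relief Credit: income exceeds $15,100 by $16,550, which is 17 full-or-partial $1,000 increments; reduction = 17 × $200 = $3,400, leaving $1,800. Retirement Saver's Credit: $31,650 is at or below the $355,700 threshold, so the full $1,121 applies. total $1,800 + $1,121 = $2,921
Difference: |$1,121 − $2,921| = $1,800.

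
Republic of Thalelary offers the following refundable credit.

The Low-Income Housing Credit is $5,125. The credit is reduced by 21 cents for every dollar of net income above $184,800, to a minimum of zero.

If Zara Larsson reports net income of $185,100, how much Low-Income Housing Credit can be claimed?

Low-Income Housing Credit: 21% of the $300 excess over $184,800 is $63; credit = $5,125 − $63 = $5,062.

$5,062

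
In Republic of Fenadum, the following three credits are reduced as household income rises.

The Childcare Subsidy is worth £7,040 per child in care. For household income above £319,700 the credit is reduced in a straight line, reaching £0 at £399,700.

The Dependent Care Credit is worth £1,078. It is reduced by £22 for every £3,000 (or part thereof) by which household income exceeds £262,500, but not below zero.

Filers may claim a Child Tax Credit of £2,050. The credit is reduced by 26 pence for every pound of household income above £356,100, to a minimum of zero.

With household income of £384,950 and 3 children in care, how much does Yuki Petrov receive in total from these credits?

£4,070

Childcare Subsidy: base = 3 × £7,040 = £21,120. £384,950 is £65,250 into a £80,000 phase-out range, leaving 14,750/80,000 of the credit: £21,120 × 14,750/80,000 = £3,894.
Dependent Care Credit: income exceeds £262,500 by £122,450, which is 41 full-or-partial £3,000 increments; reduction = 41 × £22 = £902, leaving £176.
Child Tax Credit: 26% of the £28,850 excess over £356,100 is £7,501 ≥ base, so the credit is £0.
Total: £3,894 + £176 + £0 = £4,070.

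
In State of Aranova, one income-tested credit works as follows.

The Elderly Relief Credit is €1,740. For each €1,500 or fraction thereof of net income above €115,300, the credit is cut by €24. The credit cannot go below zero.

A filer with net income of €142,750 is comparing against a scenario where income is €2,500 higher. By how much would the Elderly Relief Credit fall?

At €142,750 — income exceeds €115,300 by €27,450, which is 19 full-or-partial €1,500 increments; reduction = 19 × €24 = €456, leaving €1,284.
At €145,250 — income exceeds €115,300 by €29,950, which is 20 full-or-partial €1,500 increments; reduction = 20 × €24 = €480, leaving €1,260.
Lost: €1,284 − €1,260 = €24.

€24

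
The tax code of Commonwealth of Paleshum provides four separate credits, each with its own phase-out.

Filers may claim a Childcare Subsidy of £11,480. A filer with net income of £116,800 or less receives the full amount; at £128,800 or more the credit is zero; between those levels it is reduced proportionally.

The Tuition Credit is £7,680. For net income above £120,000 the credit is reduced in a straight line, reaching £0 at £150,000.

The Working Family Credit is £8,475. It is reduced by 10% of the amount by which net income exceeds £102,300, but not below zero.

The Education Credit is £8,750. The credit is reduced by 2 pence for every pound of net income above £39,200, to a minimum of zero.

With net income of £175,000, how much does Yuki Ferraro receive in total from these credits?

£7,239

Childcare Subsidy: £175,000 is at or above £128,800, so the credit is £0.
Tuition Credit: £175,000 is at or above £150,000, so the credit is £0.
Working Family Credit: 10% of the £72,700 excess over £102,300 is £7,270; credit = £8,475 − £7,270 = £1,205.
Education Credit: 2% of the £135,800 excess over £39,200 is £2,716; credit = £8,750 − £2,716 = £6,034.
Total: £0 + £0 + £1,205 + £6,034 = £7,239.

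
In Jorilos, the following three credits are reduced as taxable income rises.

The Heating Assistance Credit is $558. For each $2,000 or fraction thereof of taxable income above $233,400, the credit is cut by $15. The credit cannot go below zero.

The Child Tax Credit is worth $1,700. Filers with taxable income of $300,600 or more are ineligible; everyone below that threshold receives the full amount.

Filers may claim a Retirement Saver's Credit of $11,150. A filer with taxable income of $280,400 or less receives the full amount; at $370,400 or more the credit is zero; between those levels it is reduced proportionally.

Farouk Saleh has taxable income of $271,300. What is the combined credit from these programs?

Heating Assistance Credit: income exceeds $233,400 by $37,900, which is 19 full-or-partial $2,000 increments; reduction = 19 × $15 = $285, leaving $273.
Child Tax Credit: $271,300 is below the $300,600 cutoff, so the full $1,700 applies.
Retirement Saver's Credit: $271,300 is at or below the $280,400 threshold, so the full $11,150 applies.
Total: $273 + $1,700 + $11,150 = $13,123.

$13,123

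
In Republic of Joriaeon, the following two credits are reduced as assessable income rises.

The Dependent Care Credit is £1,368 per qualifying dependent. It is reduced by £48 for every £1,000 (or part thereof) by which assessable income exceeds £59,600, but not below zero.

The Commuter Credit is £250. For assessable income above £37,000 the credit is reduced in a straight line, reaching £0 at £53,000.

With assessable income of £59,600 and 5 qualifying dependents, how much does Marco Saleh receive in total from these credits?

£6,840

Dependent Care Credit: base = 5 × £1,368 = £6,840. £59,600 is at or below the £59,600 threshold, so the full £6,840 applies.
Commuter Credit: £59,600 is at or above £53,000, so the credit is £0.
Total: £6,840 + £0 = £6,840.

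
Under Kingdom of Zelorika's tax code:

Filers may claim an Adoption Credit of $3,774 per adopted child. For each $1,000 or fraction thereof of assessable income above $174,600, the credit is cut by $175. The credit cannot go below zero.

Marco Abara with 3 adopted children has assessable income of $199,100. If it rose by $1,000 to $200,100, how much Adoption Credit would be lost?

$175

At $199,100 — base = 3 × $3,774 = $11,322. income exceeds $174,600 by $24,500, which is 25 full-or-partial $1,000 increments; reduction = 25 × $175 = $4,375, leaving $6,947.
At $200,100 — base = 3 × $3,774 = $11,322. income exceeds $174,600 by $25,500, which is 26 full-or-partial $1,000 increments; reduction = 26 × $175 = $4,550, leaving $6,772.
Lost: $6,947 − $6,772 = $175.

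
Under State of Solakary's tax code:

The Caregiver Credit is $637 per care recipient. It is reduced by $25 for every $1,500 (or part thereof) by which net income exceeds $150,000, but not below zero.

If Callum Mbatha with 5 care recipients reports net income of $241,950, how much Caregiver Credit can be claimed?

$1,635

Caregiver Credit: base = 5 × $637 = $3,185. income exceeds $150,000 by $91,950, which is 62 full-or-partial $1,500 increments; reduction = 62 × $25 = $1,550, leaving $1,635.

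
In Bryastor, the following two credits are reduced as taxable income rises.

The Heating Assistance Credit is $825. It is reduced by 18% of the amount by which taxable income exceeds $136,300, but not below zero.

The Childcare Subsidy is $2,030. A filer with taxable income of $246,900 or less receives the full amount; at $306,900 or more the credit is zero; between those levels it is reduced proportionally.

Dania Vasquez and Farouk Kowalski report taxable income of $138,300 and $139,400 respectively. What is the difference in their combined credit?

Dania ($138,300): Heating Assistance Credit: 18% of the $2,000 excess over $136,300 is $360; credit = $825 − $360 = $465. Childcare Subsidy: $138,300 is at or below the $246,900 threshold, so the full $2,030 applies. total $465 + $2,030 = $2,495
Farouk ($139,400): Heating Assistance Credit: 18% of the $3,100 excess over $136,300 is $558; credit = $825 − $558 = $267. Childcare Subsidy: $139,400 is at or below the $246,900 threshold, so the full $2,030 applies. total $267 + $2,030 = $2,297
Difference: |$2,495 − $2,297| = $198.

$198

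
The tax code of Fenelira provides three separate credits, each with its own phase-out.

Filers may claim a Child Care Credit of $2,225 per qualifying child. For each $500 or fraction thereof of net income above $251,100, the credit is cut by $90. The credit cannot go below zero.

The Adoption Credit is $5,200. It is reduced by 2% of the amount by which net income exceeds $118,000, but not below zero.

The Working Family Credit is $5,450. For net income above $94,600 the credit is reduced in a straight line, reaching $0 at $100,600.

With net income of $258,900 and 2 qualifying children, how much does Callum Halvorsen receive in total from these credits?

$5,392

Child Care Credit: base = 2 × $2,225 = $4,450. income exceeds $251,100 by $7,800, which is 16 full-or-partial $500 increments; reduction = 16 × $90 = $1,440, leaving $3,010.
Adoption Credit: 2% of the $140,900 excess over $118,000 is $2,818; credit = $5,200 − $2,818 = $2,382.
Working Family Credit: $258,900 is at or above $100,600, so the credit is $0.
Total: $3,010 + $2,382 + $0 = $5,392.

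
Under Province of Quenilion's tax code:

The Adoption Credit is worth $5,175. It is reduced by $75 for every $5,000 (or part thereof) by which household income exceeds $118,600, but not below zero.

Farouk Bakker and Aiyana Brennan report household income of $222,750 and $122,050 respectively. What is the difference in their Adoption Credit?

$1,500

Farouk ($222,750): Adoption Credit: income exceeds $118,600 by $104,150, which is 21 full-or-partial $5,000 increments; reduction = 21 × $75 = $1,575, leaving $3,600.
Aiyana ($122,050): Adoption Credit: income exceeds $118,600 by $3,450, which is 1 full-or-partial $5,000 increment; reduction = 1 × $75 = $75, leaving $5,100.
Difference: |$3,600 − $5,100| = $1,500.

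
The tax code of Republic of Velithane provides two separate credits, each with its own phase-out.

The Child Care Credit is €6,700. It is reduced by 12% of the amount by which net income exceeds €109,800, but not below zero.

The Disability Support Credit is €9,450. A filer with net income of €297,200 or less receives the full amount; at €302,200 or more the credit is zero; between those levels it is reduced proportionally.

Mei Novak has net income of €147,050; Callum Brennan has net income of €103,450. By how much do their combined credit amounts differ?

Mei (€147,050): Child Care Credit: 12% of the €37,250 excess over €109,800 is €4,470; credit = €6,700 − €4,470 = €2,230. Disability Support Credit: €147,050 is at or below the €297,200 threshold, so the full €9,450 applies. total €2,230 + €9,450 = €11,680
Callum (€103,450): Child Care Credit: €103,450 is at or below the €109,800 threshold, so the full €6,700 applies. Disability Support Credit: €103,450 is at or below the €297,200 threshold, so the full €9,450 applies. total €6,700 + €9,450 = €16,150
Difference: |€11,680 − €16,150| = €4,470.

€4,470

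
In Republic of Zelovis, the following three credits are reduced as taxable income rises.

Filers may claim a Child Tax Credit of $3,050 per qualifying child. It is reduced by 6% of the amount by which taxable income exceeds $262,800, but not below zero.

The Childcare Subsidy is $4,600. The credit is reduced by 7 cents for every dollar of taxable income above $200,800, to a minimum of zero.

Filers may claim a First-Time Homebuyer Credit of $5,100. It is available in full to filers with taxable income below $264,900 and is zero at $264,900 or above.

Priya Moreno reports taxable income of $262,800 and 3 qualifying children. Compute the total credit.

$14,510

Child Tax Credit: base = 3 × $3,050 = $9,150. $262,800 is at or below the $262,800 threshold, so the full $9,150 applies.
Childcare Subsidy: 7% of the $62,000 excess over $200,800 is $4,340; credit = $4,600 − $4,340 = $260.
First-Time Homebuyer Credit: $262,800 is below the $264,900 cutoff, so the full $5,100 applies.
Total: $9,150 + $260 + $5,100 = $14,510.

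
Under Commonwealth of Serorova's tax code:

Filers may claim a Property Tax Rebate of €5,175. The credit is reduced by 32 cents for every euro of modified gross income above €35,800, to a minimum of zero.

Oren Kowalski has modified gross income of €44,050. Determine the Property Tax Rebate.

€2,535

Property Tax Rebate: 32% of the €8,250 excess over €35,800 is €2,640; credit = €5,175 − €2,640 = €2,535.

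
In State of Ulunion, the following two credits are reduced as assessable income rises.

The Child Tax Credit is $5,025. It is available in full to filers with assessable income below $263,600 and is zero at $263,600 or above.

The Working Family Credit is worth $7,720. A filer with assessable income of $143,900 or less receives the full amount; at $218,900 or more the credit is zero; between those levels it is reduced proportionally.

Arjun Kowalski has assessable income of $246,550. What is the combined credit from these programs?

$5,025

Child Tax Credit: $246,550 is below the $263,600 cutoff, so the full $5,025 applies.
Working Family Credit: $246,550 is at or above $218,900, so the credit is $0.
Total: $5,025 + $0 = $5,025.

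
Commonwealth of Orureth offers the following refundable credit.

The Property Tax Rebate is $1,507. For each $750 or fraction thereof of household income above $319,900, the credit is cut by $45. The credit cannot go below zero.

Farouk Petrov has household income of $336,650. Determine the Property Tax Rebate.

$472

Property Tax Rebate: income exceeds $319,900 by $16,750, which is 23 full-or-partial $750 increments; reduction = 23 × $45 = $1,035, leaving $472.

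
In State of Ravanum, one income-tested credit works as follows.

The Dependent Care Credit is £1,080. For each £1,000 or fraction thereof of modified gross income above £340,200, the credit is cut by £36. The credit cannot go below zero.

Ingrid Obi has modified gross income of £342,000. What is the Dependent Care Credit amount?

£1,008

Dependent Care Credit: income exceeds £340,200 by £1,800, which is 2 full-or-partial £1,000 increments; reduction = 2 × £36 = £72, leaving £1,008.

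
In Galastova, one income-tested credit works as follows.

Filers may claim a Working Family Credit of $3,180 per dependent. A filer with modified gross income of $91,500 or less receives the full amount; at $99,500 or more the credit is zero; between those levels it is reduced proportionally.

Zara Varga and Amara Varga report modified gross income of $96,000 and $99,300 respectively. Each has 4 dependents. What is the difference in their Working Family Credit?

Zara ($96,000): Working Family Credit: base = 4 × $3,180 = $12,720. $96,000 is $4,500 into a $8,000 phase-out range, leaving 3,500/8,000 of the credit: $12,720 × 3,500/8,000 = $5,565.
Amara ($99,300): Working Family Credit: base = 4 × $3,180 = $12,720. $99,300 is $7,800 into a $8,000 phase-out range, leaving 200/8,000 of the credit: $12,720 × 200/8,000 = $318.
Difference: |$5,565 − $318| = $5,247.

$5,247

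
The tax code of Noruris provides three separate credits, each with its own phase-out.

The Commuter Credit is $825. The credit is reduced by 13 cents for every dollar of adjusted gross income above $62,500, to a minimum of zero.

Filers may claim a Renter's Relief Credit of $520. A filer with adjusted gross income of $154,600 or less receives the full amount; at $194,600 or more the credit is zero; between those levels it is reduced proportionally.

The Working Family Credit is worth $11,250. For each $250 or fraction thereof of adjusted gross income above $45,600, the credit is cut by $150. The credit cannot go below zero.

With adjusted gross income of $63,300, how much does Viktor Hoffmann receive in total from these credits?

$1,841

Commuter Credit: 13% of the $800 excess over $62,500 is $104; credit = $825 − $104 = $721.
Renter's Relief Credit: $63,300 is at or below the $154,600 threshold, so the full $520 applies.
Working Family Credit: income exceeds $45,600 by $17,700, which is 71 full-or-partial $250 increments; reduction = 71 × $150 = $10,650, leaving $600.
Total: $721 + $520 + $600 = $1,841.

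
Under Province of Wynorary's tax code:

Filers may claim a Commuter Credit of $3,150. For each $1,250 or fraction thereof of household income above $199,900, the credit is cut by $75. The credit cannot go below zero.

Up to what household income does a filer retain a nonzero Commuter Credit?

After 41 increments the reduction is 41 × $75 = $3,075, leaving $75; one more increment wipes it out. Increment 41 ends at excess 41 × $1,250 = $51,250, so the highest qualifying income is $199,900 + $51,250 = $251,150.

$251,150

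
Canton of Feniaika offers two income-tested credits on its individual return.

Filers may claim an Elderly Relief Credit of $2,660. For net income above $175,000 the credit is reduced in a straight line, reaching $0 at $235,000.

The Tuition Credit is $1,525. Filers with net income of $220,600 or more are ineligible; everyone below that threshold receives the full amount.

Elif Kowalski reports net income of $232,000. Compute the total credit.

$133

Elderly Relief Credit: $232,000 is $57,000 into a $60,000 phase-out range, leaving 3,000/60,000 of the credit: $2,660 × 3,000/60,000 = $133.
Tuition Credit: $232,000 meets or exceeds the $220,600 cutoff, so the credit is $0.
Total: $133 + $0 = $133.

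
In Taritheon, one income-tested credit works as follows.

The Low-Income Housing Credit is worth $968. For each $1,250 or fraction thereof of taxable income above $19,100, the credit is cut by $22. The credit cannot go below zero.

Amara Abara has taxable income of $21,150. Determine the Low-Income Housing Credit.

$924

Low-Income Housing Credit: income exceeds $19,100 by $2,050, which is 2 full-or-partial $1,250 increments; reduction = 2 × $22 = $44, leaving $924.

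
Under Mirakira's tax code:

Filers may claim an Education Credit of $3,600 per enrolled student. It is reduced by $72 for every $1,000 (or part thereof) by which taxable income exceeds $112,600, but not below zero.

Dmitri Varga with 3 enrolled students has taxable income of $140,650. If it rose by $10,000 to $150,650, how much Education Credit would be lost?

At $140,650 — base = 3 × $3,600 = $10,800. income exceeds $112,600 by $28,050, which is 29 full-or-partial $1,000 increments; reduction = 29 × $72 = $2,088, leaving $8,712.
At $150,650 — base = 3 × $3,600 = $10,800. income exceeds $112,600 by $38,050, which is 39 full-or-partial $1,000 increments; reduction = 39 × $72 = $2,808, leaving $7,992.
Lost: $8,712 − $7,992 = $720.

$720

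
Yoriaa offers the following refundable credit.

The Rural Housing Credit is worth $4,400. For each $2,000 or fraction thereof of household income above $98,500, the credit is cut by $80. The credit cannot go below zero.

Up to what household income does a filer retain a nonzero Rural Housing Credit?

$206,500

After 54 increments the reduction is 54 × $80 = $4,320, leaving $80; one more increment wipes it out. Increment 54 ends at excess 54 × $2,000 = $108,000, so the highest qualifying income is $98,500 + $108,000 = $206,500.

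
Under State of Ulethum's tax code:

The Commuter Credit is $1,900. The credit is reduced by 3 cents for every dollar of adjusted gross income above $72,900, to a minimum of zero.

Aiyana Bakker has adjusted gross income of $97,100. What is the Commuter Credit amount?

Commuter Credit: 3% of the $24,200 excess over $72,900 is $726; credit = $1,900 − $726 = $1,174.

$1,174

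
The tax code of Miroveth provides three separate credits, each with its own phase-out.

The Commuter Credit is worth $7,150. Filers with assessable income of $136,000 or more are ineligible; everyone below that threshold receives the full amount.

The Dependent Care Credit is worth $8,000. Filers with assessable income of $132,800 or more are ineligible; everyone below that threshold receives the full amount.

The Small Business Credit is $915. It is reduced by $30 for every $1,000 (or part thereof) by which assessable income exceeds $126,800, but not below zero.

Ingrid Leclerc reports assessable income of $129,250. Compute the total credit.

Commuter Credit: $129,250 is below the $136,000 cutoff, so the full $7,150 applies.
Dependent Care Credit: $129,250 is below the $132,800 cutoff, so the full $8,000 applies.
Small Business Credit: income exceeds $126,800 by $2,450, which is 3 full-or-partial $1,000 increments; reduction = 3 × $30 = $90, leaving $825.
Total: $7,150 + $8,000 + $825 = $15,975.

$15,975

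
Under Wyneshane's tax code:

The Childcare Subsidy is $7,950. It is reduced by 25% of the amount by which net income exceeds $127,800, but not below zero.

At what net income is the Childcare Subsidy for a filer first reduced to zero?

$159,600

The credit falls by 25% of each dollar above $127,800, so it reaches zero when the excess is $7,950 / 25% = $31,800: income = $127,800 + $31,800 = $159,600.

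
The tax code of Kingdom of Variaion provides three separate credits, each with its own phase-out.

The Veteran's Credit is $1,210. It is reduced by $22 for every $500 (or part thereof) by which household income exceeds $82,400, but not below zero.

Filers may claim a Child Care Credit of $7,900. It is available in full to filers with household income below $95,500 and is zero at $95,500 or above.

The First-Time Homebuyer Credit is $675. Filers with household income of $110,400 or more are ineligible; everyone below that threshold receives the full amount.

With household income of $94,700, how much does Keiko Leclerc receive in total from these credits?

$9,235

Veteran's Credit: income exceeds $82,400 by $12,300, which is 25 full-or-partial $500 increments; reduction = 25 × $22 = $550, leaving $660.
Child Care Credit: $94,700 is below the $95,500 cutoff, so the full $7,900 applies.
First-Time Homebuyer Credit: $94,700 is below the $110,400 cutoff, so the full $675 applies.
Total: $660 + $7,900 + $675 = $9,235.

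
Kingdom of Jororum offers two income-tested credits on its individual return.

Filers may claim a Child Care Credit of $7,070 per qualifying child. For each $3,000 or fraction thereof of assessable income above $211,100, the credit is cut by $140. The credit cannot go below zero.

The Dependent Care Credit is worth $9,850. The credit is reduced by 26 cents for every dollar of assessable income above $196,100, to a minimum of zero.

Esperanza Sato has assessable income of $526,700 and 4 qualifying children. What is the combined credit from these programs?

Child Care Credit: base = 4 × $7,070 = $28,280. income exceeds $211,100 by $315,600, which is 106 full-or-partial $3,000 increments; reduction = 106 × $140 = $14,840, leaving $13,440.
Dependent Care Credit: 26% of the $330,600 excess over $196,100 is $85,956 ≥ base, so the credit is $0.
Total: $13,440 + $0 = $13,440.

$13,440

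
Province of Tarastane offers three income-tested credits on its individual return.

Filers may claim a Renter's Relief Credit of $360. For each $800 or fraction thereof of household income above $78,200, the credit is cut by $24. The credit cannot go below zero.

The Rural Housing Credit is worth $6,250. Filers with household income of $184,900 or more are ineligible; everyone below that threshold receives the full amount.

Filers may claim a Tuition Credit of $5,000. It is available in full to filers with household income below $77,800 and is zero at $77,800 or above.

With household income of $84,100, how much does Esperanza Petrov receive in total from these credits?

$6,418

Renter's Relief Credit: income exceeds $78,200 by $5,900, which is 8 full-or-partial $800 increments; reduction = 8 × $24 = $192, leaving $168.
Rural Housing Credit: $84,100 is below the $184,900 cutoff, so the full $6,250 applies.
Tuition Credit: $84,100 meets or exceeds the $77,800 cutoff, so the credit is $0.
Total: $168 + $6,250 + $0 = $6,418.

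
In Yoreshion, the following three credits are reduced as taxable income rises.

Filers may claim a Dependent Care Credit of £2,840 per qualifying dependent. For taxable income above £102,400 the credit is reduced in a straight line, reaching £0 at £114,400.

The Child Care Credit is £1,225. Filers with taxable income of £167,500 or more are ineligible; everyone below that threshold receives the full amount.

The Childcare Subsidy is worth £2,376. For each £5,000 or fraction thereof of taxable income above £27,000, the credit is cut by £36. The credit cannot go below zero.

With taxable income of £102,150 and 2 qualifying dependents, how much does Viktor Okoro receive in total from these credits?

Dependent Care Credit: base = 2 × £2,840 = £5,680. £102,150 is at or below the £102,400 threshold, so the full £5,680 applies.
Child Care Credit: £102,150 is below the £167,500 cutoff, so the full £1,225 applies.
Childcare Subsidy: income exceeds £27,000 by £75,150, which is 16 full-or-partial £5,000 increments; reduction = 16 × £36 = £576, leaving £1,800.
Total: £5,680 + £1,225 + £1,800 = £8,705.

£8,705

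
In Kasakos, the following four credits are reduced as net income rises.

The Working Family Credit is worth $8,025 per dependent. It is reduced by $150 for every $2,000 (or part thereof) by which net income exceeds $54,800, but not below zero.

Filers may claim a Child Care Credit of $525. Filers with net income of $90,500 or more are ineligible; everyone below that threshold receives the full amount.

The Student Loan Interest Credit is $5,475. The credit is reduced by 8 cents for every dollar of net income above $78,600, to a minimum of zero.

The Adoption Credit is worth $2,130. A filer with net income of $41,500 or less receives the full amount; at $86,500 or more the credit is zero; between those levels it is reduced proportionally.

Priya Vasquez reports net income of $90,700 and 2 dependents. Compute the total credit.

Working Family Credit: base = 2 × $8,025 = $16,050. income exceeds $54,800 by $35,900, which is 18 full-or-partial $2,000 increments; reduction = 18 × $150 = $2,700, leaving $13,350.
Child Care Credit: $90,700 meets or exceeds the $90,500 cutoff, so the credit is $0.
Student Loan Interest Credit: 8% of the $12,100 excess over $78,600 is $968; credit = $5,475 − $968 = $4,507.
Adoption Credit: $90,700 is at or above $86,500, so the credit is $0.
Total: $13,350 + $0 + $4,507 + $0 = $17,857.

$17,857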